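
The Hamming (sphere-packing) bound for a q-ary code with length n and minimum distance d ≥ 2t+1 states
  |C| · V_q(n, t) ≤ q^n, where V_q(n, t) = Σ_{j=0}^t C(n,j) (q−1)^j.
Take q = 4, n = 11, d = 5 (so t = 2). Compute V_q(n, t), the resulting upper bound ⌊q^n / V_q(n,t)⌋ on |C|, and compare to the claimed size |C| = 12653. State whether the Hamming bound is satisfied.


V_q(n, t) = 529, q^n = 4194304, Hamming bound = 7928, |C| = 12653 > bound (violated).

Step 1: Compute V_q(n, t) = Σ_{j=0}^2 C(n, j) (q−1)^j.
  j = 0: C(11,0)·(3)^0 = 1·1 = 1.
  j = 1: C(11,1)·(3)^1 = 11·3 = 33.
  j = 2: C(11,2)·(3)^2 = 55·9 = 495.
  V_q(n, t) = 1 + 33 + 495 = 529.
Step 2: q^n = 4^11 = 4194304.
Step 3: Hamming bound ⌊q^n / V_q(n,t)⌋ = ⌊4194304/529⌋ = 7928.
Step 4: Compare |C| = 12653 to 7928: violated.
The claimed |C| lies above the Hamming bound, so no 4-ary code of length 11 with d ≥ 5 can have 12653 codewords.


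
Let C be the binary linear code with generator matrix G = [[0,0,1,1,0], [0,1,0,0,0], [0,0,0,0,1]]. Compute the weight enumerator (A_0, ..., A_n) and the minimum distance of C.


Weight distribution: A_0 = 1, A_1 = 2, A_2 = 2, A_3 = 2, A_4 = 1. Minimum distance d = 1.

Enumerate all 2^3 = 8 messages m ∈ F_2^3.
For each, compute codeword c = mG in F_2^5, then tally its weight.
  m = 000 → c = 00000, weight = 0.
  m = 100 → c = 00110, weight = 2.
  m = 010 → c = 01000, weight = 1.
  m = 110 → c = 01110, weight = 3.
  m = 001 → c = 00001, weight = 1.
  m = 101 → c = 00111, weight = 3.
  m = 011 → c = 01001, weight = 2.
  m = 111 → c = 01111, weight = 4.
Tally weights:
  weight 0: 1 codewords.
  weight 1: 2 codewords.
  weight 2: 2 codewords.
  weight 3: 2 codewords.
  weight 4: 1 codewords.
Minimum distance d = smallest w > 0 with A_w > 0 = 1.
Sanity: Σ A_w = 8 = 2^3 = 8 ✓.


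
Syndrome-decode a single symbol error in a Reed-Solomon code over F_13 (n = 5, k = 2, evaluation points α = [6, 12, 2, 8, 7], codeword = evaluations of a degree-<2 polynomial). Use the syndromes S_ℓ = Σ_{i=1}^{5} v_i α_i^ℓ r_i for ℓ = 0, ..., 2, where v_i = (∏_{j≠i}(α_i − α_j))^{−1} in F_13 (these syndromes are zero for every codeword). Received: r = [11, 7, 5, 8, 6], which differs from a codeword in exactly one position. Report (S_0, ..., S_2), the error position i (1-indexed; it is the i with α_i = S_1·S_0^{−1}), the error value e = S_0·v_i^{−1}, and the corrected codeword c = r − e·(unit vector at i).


S = (5, 1, 8), error at position 4, error magnitude e = 7, c = [11, 7, 5, 1, 6].

Step 1: column multipliers v_i = (∏_{j≠i}(α_i − α_j))^{−1} mod 13.
  i = 1 (α = 6): (6−12)(6−2)(6−8)(6−7) = (−6)·4·(−2)·(−1) = −48 ≡ 4, so v_1 = 4^{−1} = 10 (mod 13).
  i = 2 (α = 12): (12−6)(12−2)(12−8)(12−7) = 6·10·4·5 = 1200 ≡ 4, so v_2 = 4^{−1} = 10 (mod 13).
  i = 3 (α = 2): (2−6)(2−12)(2−8)(2−7) = (−4)·(−10)·(−6)·(−5) = 1200 ≡ 4, so v_3 = 4^{−1} = 10 (mod 13).
  i = 4 (α = 8): (8−6)(8−12)(8−2)(8−7) = 2·(−4)·6·1 = −48 ≡ 4, so v_4 = 4^{−1} = 10 (mod 13).
  i = 5 (α = 7): (7−6)(7−12)(7−2)(7−8) = 1·(−5)·5·(−1) = 25 ≡ 12, so v_5 = 12^{−1} = 12 (mod 13).
  v = [10, 10, 10, 10, 12].
Step 2: syndromes of r = [11, 7, 5, 8, 6] (all sums mod 13).
  S_0 = Σ v_i r_i = 10·11 + 10·7 + 10·5 + 10·8 + 12·6 = 382 ≡ 5.
  S_1 = Σ v_i α_i r_i = 10·6·11 + 10·12·7 + 10·2·5 + 10·8·8 + 12·7·6 = 2744 ≡ 1.
  α_i^2 mod 13 = [10, 1, 4, 12, 10].
  S_2 = Σ v_i α_i^2 r_i = 10·10·11 + 10·1·7 + 10·4·5 + 10·12·8 + 12·10·6 = 3050 ≡ 8.
  S = (5, 1, 8) ≠ 0, so r is not a codeword (an error is present).
Step 3: locate the error. For a single error e at position i, S_ℓ = v_i·e·α_i^ℓ, so α_err = S_1/S_0.
  S_0^{−1} = 5^{−1} = 8 (mod 13), so α_err = 1·8 = 8 ≡ 8 = α_4. Error position i = 4.
  Consistency check: S_2/S_1 = 8·1 = 8 ≡ 8 = α_err ✓ (single-error assumption holds).
Step 4: error magnitude e = S_0/v_4 = S_0·∏_{j≠4}(α_4 − α_j) = 5·4 = 20 ≡ 7 (mod 13).
Step 5: correct position 4: c_4 = r_4 − e = 8 − 7 ≡ 1 (mod 13). Hence c = [11, 7, 5, 1, 6].
  Check: interpolating c through the α_i gives m(x) = 2 + 8·x (degree < 2) with m(α_i) = c_i for every i, so c is indeed a codeword.


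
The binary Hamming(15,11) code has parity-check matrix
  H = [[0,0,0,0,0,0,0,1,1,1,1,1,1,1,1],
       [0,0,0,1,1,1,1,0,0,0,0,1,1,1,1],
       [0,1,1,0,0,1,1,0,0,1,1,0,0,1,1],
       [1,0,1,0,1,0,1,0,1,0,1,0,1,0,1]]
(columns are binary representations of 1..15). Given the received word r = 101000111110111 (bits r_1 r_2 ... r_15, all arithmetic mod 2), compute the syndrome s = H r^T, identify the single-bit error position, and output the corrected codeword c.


s = (1, 0, 0, 1)^T, error position = 9, corrected codeword c = 101000110110111

Compute s = H r^T mod 2 one row at a time:
  s_1 = 1 + 1 + 1 + 1 + 0 + 1 + 1 + 1 = 7 ≡ 1 (mod 2).
  s_2 = 0 + 0 + 0 + 1 + 0 + 1 + 1 + 1 = 4 ≡ 0 (mod 2).
  s_3 = 0 + 1 + 0 + 1 + 1 + 1 + 1 + 1 = 6 ≡ 0 (mod 2).
  s_4 = 1 + 1 + 0 + 1 + 1 + 1 + 1 + 1 = 7 ≡ 1 (mod 2).
s = (1, 0, 0, 1)^T — this equals column 9 of H (binary 1001), so error is at position 9.
Correct: flip bit 9 of r = 101000111110111 to get c = 101000110110111.


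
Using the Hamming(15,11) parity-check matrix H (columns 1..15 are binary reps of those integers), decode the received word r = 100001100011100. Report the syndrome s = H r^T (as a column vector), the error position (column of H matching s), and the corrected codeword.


s = (1, 0, 1, 0)^T, error position = 10, corrected codeword c = 100001100111100

Compute s = H r^T mod 2 one row at a time:
  s_1 = 0 + 0 + 0 + 1 + 1 + 1 + 0 + 0 = 3 ≡ 1 (mod 2).
  s_2 = 0 + 0 + 1 + 1 + 1 + 1 + 0 + 0 = 4 ≡ 0 (mod 2).
  s_3 = 0 + 0 + 1 + 1 + 0 + 1 + 0 + 0 = 3 ≡ 1 (mod 2).
  s_4 = 1 + 0 + 0 + 1 + 0 + 1 + 1 + 0 = 4 ≡ 0 (mod 2).
s = (1, 0, 1, 0)^T — this equals column 10 of H (binary 1010), so error is at position 10.
Correct: flip bit 10 of r = 100001100011100 to get c = 100001100111100.


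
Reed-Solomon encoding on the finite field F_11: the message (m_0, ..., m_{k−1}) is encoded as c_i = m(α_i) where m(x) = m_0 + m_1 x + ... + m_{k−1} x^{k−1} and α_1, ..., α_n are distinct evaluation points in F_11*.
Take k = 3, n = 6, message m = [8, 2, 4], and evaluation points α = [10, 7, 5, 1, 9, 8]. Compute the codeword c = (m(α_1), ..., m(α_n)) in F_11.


c = [10, 9, 8, 3, 9, 5]

Message polynomial: m(x) = 8 + 2·x + 4·x^2 (mod 11).
For each evaluation point α_i, compute m(α_i) mod 11:
  α_1 = 10: Horner steps 4 → 9 → 10, so m(10) = 10.
  α_2 = 7: Horner steps 4 → 8 → 9, so m(7) = 9.
  α_3 = 5: Horner steps 4 → 0 → 8, so m(5) = 8.
  α_4 = 1: Horner steps 4 → 6 → 3, so m(1) = 3.
  α_5 = 9: Horner steps 4 → 5 → 9, so m(9) = 9.
  α_6 = 8: Horner steps 4 → 1 → 5, so m(8) = 5.
Codeword c = [10, 9, 8, 3, 9, 5] ∈ F_11^6.


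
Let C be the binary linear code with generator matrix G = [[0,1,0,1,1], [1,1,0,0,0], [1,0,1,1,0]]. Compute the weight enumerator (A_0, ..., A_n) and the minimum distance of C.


Weight distribution: A_0 = 1, A_2 = 2, A_3 = 4, A_4 = 1. Minimum distance d = 2.

Enumerate all 2^3 = 8 messages m ∈ F_2^3.
For each, compute codeword c = mG in F_2^5, then tally its weight.
  m = 000 → c = 00000, weight = 0.
  m = 100 → c = 01011, weight = 3.
  m = 010 → c = 11000, weight = 2.
  m = 110 → c = 10011, weight = 3.
  m = 001 → c = 10110, weight = 3.
  m = 101 → c = 11101, weight = 4.
  m = 011 → c = 01110, weight = 3.
  m = 111 → c = 00101, weight = 2.
Tally weights:
  weight 0: 1 codewords.
  weight 2: 2 codewords.
  weight 3: 4 codewords.
  weight 4: 1 codewords.
Minimum distance d = smallest w > 0 with A_w > 0 = 2.
Sanity: Σ A_w = 8 = 2^3 = 8 ✓.


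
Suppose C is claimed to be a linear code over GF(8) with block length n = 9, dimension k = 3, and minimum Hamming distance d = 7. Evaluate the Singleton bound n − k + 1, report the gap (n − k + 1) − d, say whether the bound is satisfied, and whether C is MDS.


Singleton RHS = n − k + 1 = 7, slack = 0, bound satisfied, MDS.

Singleton bound: d ≤ n − k + 1.
Here n = 9, k = 3, so n − k + 1 = 7.
Given d = 7, check d ≤ 7: YES.
Slack = (n − k + 1) − d = 0.
The code is MDS (slack = 0).
Description: the claimed parameters are [9, 3, 7]_8; such a code would be MDS (meets Singleton bound).


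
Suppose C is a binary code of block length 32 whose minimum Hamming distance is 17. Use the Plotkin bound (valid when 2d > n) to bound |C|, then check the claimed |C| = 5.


Plotkin bound M ≤ 16; given |C| = 5 ≤ bound (satisfied).

Check applicability: 2d = 34, n = 32.
2d − n = 2 > 0, so Plotkin applies.
Compute d/(2d−n) = 17/2 ≈ 8.5000.
⌊d/(2d−n)⌋ = 8.
Plotkin bound: M ≤ 2·8 = 16.
Given |C| = 5, check: satisfied.
This |C| is below the Plotkin bound.


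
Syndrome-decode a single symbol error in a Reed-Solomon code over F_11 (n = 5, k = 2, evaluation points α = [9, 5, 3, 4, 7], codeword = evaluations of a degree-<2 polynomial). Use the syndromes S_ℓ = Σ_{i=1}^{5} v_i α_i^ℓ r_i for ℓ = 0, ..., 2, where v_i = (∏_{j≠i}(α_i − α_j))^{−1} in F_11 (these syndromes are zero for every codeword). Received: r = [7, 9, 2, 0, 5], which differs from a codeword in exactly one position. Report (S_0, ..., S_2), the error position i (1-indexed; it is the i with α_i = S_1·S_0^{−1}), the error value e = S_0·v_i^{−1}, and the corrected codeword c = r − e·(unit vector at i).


S = (8, 6, 10), error at position 1, error magnitude e = 6, c = [1, 9, 2, 0, 5].

Step 1: column multipliers v_i = (∏_{j≠i}(α_i − α_j))^{−1} mod 11.
  i = 1 (α = 9): (9−5)(9−3)(9−4)(9−7) = 4·6·5·2 = 240 ≡ 9, so v_1 = 9^{−1} = 5 (mod 11).
  i = 2 (α = 5): (5−9)(5−3)(5−4)(5−7) = (−4)·2·1·(−2) = 16 ≡ 5, so v_2 = 5^{−1} = 9 (mod 11).
  i = 3 (α = 3): (3−9)(3−5)(3−4)(3−7) = (−6)·(−2)·(−1)·(−4) = 48 ≡ 4, so v_3 = 4^{−1} = 3 (mod 11).
  i = 4 (α = 4): (4−9)(4−5)(4−3)(4−7) = (−5)·(−1)·1·(−3) = −15 ≡ 7, so v_4 = 7^{−1} = 8 (mod 11).
  i = 5 (α = 7): (7−9)(7−5)(7−3)(7−4) = (−2)·2·4·3 = −48 ≡ 7, so v_5 = 7^{−1} = 8 (mod 11).
  v = [5, 9, 3, 8, 8].
Step 2: syndromes of r = [7, 9, 2, 0, 5] (all sums mod 11).
  S_0 = Σ v_i r_i = 5·7 + 9·9 + 3·2 + 8·0 + 8·5 = 162 ≡ 8.
  S_1 = Σ v_i α_i r_i = 5·9·7 + 9·5·9 + 3·3·2 + 8·4·0 + 8·7·5 = 1018 ≡ 6.
  α_i^2 mod 11 = [4, 3, 9, 5, 5].
  S_2 = Σ v_i α_i^2 r_i = 5·4·7 + 9·3·9 + 3·9·2 + 8·5·0 + 8·5·5 = 637 ≡ 10.
  S = (8, 6, 10) ≠ 0, so r is not a codeword (an error is present).
Step 3: locate the error. For a single error e at position i, S_ℓ = v_i·e·α_i^ℓ, so α_err = S_1/S_0.
  S_0^{−1} = 8^{−1} = 7 (mod 11), so α_err = 6·7 = 42 ≡ 9 = α_1. Error position i = 1.
  Consistency check: S_2/S_1 = 10·2 = 20 ≡ 9 = α_err ✓ (single-error assumption holds).
Step 4: error magnitude e = S_0/v_1 = S_0·∏_{j≠1}(α_1 − α_j) = 8·9 = 72 ≡ 6 (mod 11).
Step 5: correct position 1: c_1 = r_1 − e = 7 − 6 ≡ 1 (mod 11). Hence c = [1, 9, 2, 0, 5].
  Check: interpolating c through the α_i gives m(x) = 8 + 9·x (degree < 2) with m(α_i) = c_i for every i, so c is indeed a codeword.


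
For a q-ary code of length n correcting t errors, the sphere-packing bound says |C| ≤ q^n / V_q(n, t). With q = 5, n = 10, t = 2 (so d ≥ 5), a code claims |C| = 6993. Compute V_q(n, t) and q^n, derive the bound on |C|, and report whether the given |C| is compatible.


V_q(n, t) = 761, q^n = 9765625, Hamming bound = 12832, |C| = 6993 ≤ bound (satisfied).

Step 1: Compute V_q(n, t) = Σ_{j=0}^2 C(n, j) (q−1)^j.
  j = 0: C(10,0)·(4)^0 = 1·1 = 1.
  j = 1: C(10,1)·(4)^1 = 10·4 = 40.
  j = 2: C(10,2)·(4)^2 = 45·16 = 720.
  V_q(n, t) = 1 + 40 + 720 = 761.
Step 2: q^n = 5^10 = 9765625.
Step 3: Hamming bound ⌊q^n / V_q(n,t)⌋ = ⌊9765625/761⌋ = 12832.
Step 4: Compare |C| = 6993 to 12832: satisfied.
The claimed |C| lies below the Hamming bound.


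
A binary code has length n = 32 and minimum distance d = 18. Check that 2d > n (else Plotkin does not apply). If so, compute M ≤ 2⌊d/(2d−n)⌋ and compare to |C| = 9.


Plotkin bound M ≤ 8; given |C| = 9 > bound (violated).

Check applicability: 2d = 36, n = 32.
2d − n = 4 > 0, so Plotkin applies.
Compute d/(2d−n) = 18/4 ≈ 4.5000.
⌊d/(2d−n)⌋ = 4.
Plotkin bound: M ≤ 2·4 = 8.
Given |C| = 9, check: VIOLATED.
This |C| is above the Plotkin bound, so no binary code with n = 32, d = 18 and 9 codewords exists.


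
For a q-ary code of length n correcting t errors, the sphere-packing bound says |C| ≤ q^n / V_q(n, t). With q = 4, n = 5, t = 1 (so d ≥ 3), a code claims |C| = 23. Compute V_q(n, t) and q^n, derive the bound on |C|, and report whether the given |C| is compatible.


V_q(n, t) = 16, q^n = 1024, Hamming bound = 64, |C| = 23 ≤ bound (satisfied).

Step 1: Compute V_q(n, t) = Σ_{j=0}^1 C(n, j) (q−1)^j.
  j = 0: C(5,0)·(3)^0 = 1·1 = 1.
  j = 1: C(5,1)·(3)^1 = 5·3 = 15.
  V_q(n, t) = 1 + 15 = 16.
Step 2: q^n = 4^5 = 1024.
Step 3: Hamming bound ⌊q^n / V_q(n,t)⌋ = ⌊1024/16⌋ = 64.
Step 4: Compare |C| = 23 to 64: satisfied.
The claimed |C| lies below the Hamming bound.


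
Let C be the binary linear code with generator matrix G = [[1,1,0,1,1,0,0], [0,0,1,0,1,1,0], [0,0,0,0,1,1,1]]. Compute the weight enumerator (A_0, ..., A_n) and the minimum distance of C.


Weight distribution: A_0 = 1, A_2 = 1, A_3 = 2, A_4 = 1, A_5 = 2, A_6 = 1. Minimum distance d = 2.

Enumerate all 2^3 = 8 messages m ∈ F_2^3.
For each, compute codeword c = mG in F_2^7, then tally its weight.
  m = 000 → c = 0000000, weight = 0.
  m = 100 → c = 1101100, weight = 4.
  m = 010 → c = 0010110, weight = 3.
  m = 110 → c = 1111010, weight = 5.
  m = 001 → c = 0000111, weight = 3.
  m = 101 → c = 1101011, weight = 5.
  m = 011 → c = 0010001, weight = 2.
  m = 111 → c = 1111101, weight = 6.
Tally weights:
  weight 0: 1 codewords.
  weight 2: 1 codewords.
  weight 3: 2 codewords.
  weight 4: 1 codewords.
  weight 5: 2 codewords.
  weight 6: 1 codewords.
Minimum distance d = smallest w > 0 with A_w > 0 = 2.
Sanity: Σ A_w = 8 = 2^3 = 8 ✓.


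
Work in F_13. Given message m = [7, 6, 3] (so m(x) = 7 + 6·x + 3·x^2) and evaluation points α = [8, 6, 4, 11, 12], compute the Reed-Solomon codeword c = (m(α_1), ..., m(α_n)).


c = [0, 8, 1, 7, 4]

Message polynomial: m(x) = 7 + 6·x + 3·x^2 (mod 13).
For each evaluation point α_i, compute m(α_i) mod 13:
  α_1 = 8: Horner steps 3 → 4 → 0, so m(8) = 0.
  α_2 = 6: Horner steps 3 → 11 → 8, so m(6) = 8.
  α_3 = 4: Horner steps 3 → 5 → 1, so m(4) = 1.
  α_4 = 11: Horner steps 3 → 0 → 7, so m(11) = 7.
  α_5 = 12: Horner steps 3 → 3 → 4, so m(12) = 4.
Codeword c = [0, 8, 1, 7, 4] ∈ F_13^5.


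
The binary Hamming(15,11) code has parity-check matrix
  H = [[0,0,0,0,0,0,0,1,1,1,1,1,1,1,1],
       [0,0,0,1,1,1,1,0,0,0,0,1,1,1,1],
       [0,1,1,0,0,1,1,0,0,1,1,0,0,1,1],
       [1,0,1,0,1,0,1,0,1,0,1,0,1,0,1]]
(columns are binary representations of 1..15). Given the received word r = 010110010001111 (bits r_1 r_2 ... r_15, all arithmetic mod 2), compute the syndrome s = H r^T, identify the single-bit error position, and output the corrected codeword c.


s = (1, 0, 1, 1)^T, error position = 11, corrected codeword c = 010110010011111

Compute s = H r^T mod 2 one row at a time:
  s_1 = 1 + 0 + 0 + 0 + 1 + 1 + 1 + 1 = 5 ≡ 1 (mod 2).
  s_2 = 1 + 1 + 0 + 0 + 1 + 1 + 1 + 1 = 6 ≡ 0 (mod 2).
  s_3 = 1 + 0 + 0 + 0 + 0 + 0 + 1 + 1 = 3 ≡ 1 (mod 2).
  s_4 = 0 + 0 + 1 + 0 + 0 + 0 + 1 + 1 = 3 ≡ 1 (mod 2).
s = (1, 0, 1, 1)^T — this equals column 11 of H (binary 1011), so error is at position 11.
Correct: flip bit 11 of r = 010110010001111 to get c = 010110010011111.


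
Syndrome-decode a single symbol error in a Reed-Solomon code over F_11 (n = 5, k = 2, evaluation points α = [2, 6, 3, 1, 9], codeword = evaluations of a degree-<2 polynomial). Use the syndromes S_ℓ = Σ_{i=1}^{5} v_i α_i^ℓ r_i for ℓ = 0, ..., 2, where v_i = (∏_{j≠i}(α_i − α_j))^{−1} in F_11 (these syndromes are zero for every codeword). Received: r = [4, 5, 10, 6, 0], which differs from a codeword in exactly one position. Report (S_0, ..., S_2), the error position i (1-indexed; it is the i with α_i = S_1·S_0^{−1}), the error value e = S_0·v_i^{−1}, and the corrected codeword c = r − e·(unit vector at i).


S = (8, 5, 10), error at position 1, error magnitude e = 7, c = [8, 5, 10, 6, 0].

Step 1: column multipliers v_i = (∏_{j≠i}(α_i − α_j))^{−1} mod 11.
  i = 1 (α = 2): (2−6)(2−3)(2−1)(2−9) = (−4)·(−1)·1·(−7) = −28 ≡ 5, so v_1 = 5^{−1} = 9 (mod 11).
  i = 2 (α = 6): (6−2)(6−3)(6−1)(6−9) = 4·3·5·(−3) = −180 ≡ 7, so v_2 = 7^{−1} = 8 (mod 11).
  i = 3 (α = 3): (3−2)(3−6)(3−1)(3−9) = 1·(−3)·2·(−6) = 36 ≡ 3, so v_3 = 3^{−1} = 4 (mod 11).
  i = 4 (α = 1): (1−2)(1−6)(1−3)(1−9) = (−1)·(−5)·(−2)·(−8) = 80 ≡ 3, so v_4 = 3^{−1} = 4 (mod 11).
  i = 5 (α = 9): (9−2)(9−6)(9−3)(9−1) = 7·3·6·8 = 1008 ≡ 7, so v_5 = 7^{−1} = 8 (mod 11).
  v = [9, 8, 4, 4, 8].
Step 2: syndromes of r = [4, 5, 10, 6, 0] (all sums mod 11).
  S_0 = Σ v_i r_i = 9·4 + 8·5 + 4·10 + 4·6 + 8·0 = 140 ≡ 8.
  S_1 = Σ v_i α_i r_i = 9·2·4 + 8·6·5 + 4·3·10 + 4·1·6 + 8·9·0 = 456 ≡ 5.
  α_i^2 mod 11 = [4, 3, 9, 1, 4].
  S_2 = Σ v_i α_i^2 r_i = 9·4·4 + 8·3·5 + 4·9·10 + 4·1·6 + 8·4·0 = 648 ≡ 10.
  S = (8, 5, 10) ≠ 0, so r is not a codeword (an error is present).
Step 3: locate the error. For a single error e at position i, S_ℓ = v_i·e·α_i^ℓ, so α_err = S_1/S_0.
  S_0^{−1} = 8^{−1} = 7 (mod 11), so α_err = 5·7 = 35 ≡ 2 = α_1. Error position i = 1.
  Consistency check: S_2/S_1 = 10·9 = 90 ≡ 2 = α_err ✓ (single-error assumption holds).
Step 4: error magnitude e = S_0/v_1 = S_0·∏_{j≠1}(α_1 − α_j) = 8·5 = 40 ≡ 7 (mod 11).
Step 5: correct position 1: c_1 = r_1 − e = 4 − 7 ≡ 8 (mod 11). Hence c = [8, 5, 10, 6, 0].
  Check: interpolating c through the α_i gives m(x) = 4 + 2·x (degree < 2) with m(α_i) = c_i for every i, so c is indeed a codeword.


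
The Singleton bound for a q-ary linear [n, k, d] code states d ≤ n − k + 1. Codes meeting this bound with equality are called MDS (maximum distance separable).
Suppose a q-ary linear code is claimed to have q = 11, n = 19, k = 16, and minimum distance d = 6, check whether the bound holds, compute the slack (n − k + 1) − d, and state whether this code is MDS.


Singleton RHS = n − k + 1 = 4, slack = -2, bound violated (no such code; not MDS).

Singleton bound: d ≤ n − k + 1.
Here n = 19, k = 16, so n − k + 1 = 4.
Given d = 6, check d ≤ 4: NO.
Slack = (n − k + 1) − d = -2.
The slack is negative: d = 6 exceeds n − k + 1 = 4 by 2, so the Singleton bound is violated and no linear [19, 16, 6]_11 code can exist. In particular it is not MDS (MDS requires d = n − k + 1 exactly).
Description: the claimed parameters are [19, 16, 6]_11; such a code would be impossible (violates the Singleton bound).


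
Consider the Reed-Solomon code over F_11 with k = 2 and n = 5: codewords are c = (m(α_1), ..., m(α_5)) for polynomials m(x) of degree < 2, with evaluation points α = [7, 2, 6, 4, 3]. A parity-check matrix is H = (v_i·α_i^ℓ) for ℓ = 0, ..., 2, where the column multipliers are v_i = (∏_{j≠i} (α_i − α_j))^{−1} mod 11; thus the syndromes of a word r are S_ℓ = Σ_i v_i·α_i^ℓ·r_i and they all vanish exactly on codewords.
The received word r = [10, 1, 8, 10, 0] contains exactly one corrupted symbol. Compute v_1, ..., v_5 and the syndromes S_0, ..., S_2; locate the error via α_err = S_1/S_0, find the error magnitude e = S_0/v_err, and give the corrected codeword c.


S = (5, 2, 3), error at position 1, error magnitude e = 3, c = [7, 1, 8, 10, 0].

Step 1: column multipliers v_i = (∏_{j≠i}(α_i − α_j))^{−1} mod 11.
  i = 1 (α = 7): (7−2)(7−6)(7−4)(7−3) = 5·1·3·4 = 60 ≡ 5, so v_1 = 5^{−1} = 9 (mod 11).
  i = 2 (α = 2): (2−7)(2−6)(2−4)(2−3) = (−5)·(−4)·(−2)·(−1) = 40 ≡ 7, so v_2 = 7^{−1} = 8 (mod 11).
  i = 3 (α = 6): (6−7)(6−2)(6−4)(6−3) = (−1)·4·2·3 = −24 ≡ 9, so v_3 = 9^{−1} = 5 (mod 11).
  i = 4 (α = 4): (4−7)(4−2)(4−6)(4−3) = (−3)·2·(−2)·1 = 12 ≡ 1, so v_4 = 1^{−1} = 1 (mod 11).
  i = 5 (α = 3): (3−7)(3−2)(3−6)(3−4) = (−4)·1·(−3)·(−1) = −12 ≡ 10, so v_5 = 10^{−1} = 10 (mod 11).
  v = [9, 8, 5, 1, 10].
Step 2: syndromes of r = [10, 1, 8, 10, 0] (all sums mod 11).
  S_0 = Σ v_i r_i = 9·10 + 8·1 + 5·8 + 1·10 + 10·0 = 148 ≡ 5.
  S_1 = Σ v_i α_i r_i = 9·7·10 + 8·2·1 + 5·6·8 + 1·4·10 + 10·3·0 = 926 ≡ 2.
  α_i^2 mod 11 = [5, 4, 3, 5, 9].
  S_2 = Σ v_i α_i^2 r_i = 9·5·10 + 8·4·1 + 5·3·8 + 1·5·10 + 10·9·0 = 652 ≡ 3.
  S = (5, 2, 3) ≠ 0, so r is not a codeword (an error is present).
Step 3: locate the error. For a single error e at position i, S_ℓ = v_i·e·α_i^ℓ, so α_err = S_1/S_0.
  S_0^{−1} = 5^{−1} = 9 (mod 11), so α_err = 2·9 = 18 ≡ 7 = α_1. Error position i = 1.
  Consistency check: S_2/S_1 = 3·6 = 18 ≡ 7 = α_err ✓ (single-error assumption holds).
Step 4: error magnitude e = S_0/v_1 = S_0·∏_{j≠1}(α_1 − α_j) = 5·5 = 25 ≡ 3 (mod 11).
Step 5: correct position 1: c_1 = r_1 − e = 10 − 3 ≡ 7 (mod 11). Hence c = [7, 1, 8, 10, 0].
  Check: interpolating c through the α_i gives m(x) = 3 + 10·x (degree < 2) with m(α_i) = c_i for every i, so c is indeed a codeword.


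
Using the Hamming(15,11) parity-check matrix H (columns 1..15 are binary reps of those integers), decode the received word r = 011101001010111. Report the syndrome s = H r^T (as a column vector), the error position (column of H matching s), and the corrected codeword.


s = (1, 1, 0, 1)^T, error position = 13, corrected codeword c = 011101001010011

Compute s = H r^T mod 2 one row at a time:
  s_1 = 0 + 1 + 0 + 1 + 0 + 1 + 1 + 1 = 5 ≡ 1 (mod 2).
  s_2 = 1 + 0 + 1 + 0 + 0 + 1 + 1 + 1 = 5 ≡ 1 (mod 2).
  s_3 = 1 + 1 + 1 + 0 + 0 + 1 + 1 + 1 = 6 ≡ 0 (mod 2).
  s_4 = 0 + 1 + 0 + 0 + 1 + 1 + 1 + 1 = 5 ≡ 1 (mod 2).
s = (1, 1, 0, 1)^T — this equals column 13 of H (binary 1101), so error is at position 13.
Correct: flip bit 13 of r = 011101001010111 to get c = 011101001010011.


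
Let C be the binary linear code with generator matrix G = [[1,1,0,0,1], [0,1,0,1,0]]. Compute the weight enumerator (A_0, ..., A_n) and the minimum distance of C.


Weight distribution: A_0 = 1, A_2 = 1, A_3 = 2. Minimum distance d = 2.

Enumerate all 2^2 = 4 messages m ∈ F_2^2.
For each, compute codeword c = mG in F_2^5, then tally its weight.
  m = 00 → c = 00000, weight = 0.
  m = 10 → c = 11001, weight = 3.
  m = 01 → c = 01010, weight = 2.
  m = 11 → c = 10011, weight = 3.
Tally weights:
  weight 0: 1 codewords.
  weight 2: 1 codewords.
  weight 3: 2 codewords.
Minimum distance d = smallest w > 0 with A_w > 0 = 2.
Sanity: Σ A_w = 4 = 2^2 = 4 ✓.


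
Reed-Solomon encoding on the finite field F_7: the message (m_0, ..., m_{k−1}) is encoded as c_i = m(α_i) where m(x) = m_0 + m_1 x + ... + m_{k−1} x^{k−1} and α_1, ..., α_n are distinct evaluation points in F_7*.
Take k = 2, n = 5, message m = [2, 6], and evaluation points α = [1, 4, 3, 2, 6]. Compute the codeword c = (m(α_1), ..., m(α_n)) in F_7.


c = [1, 5, 6, 0, 3]

Message polynomial: m(x) = 2 + 6·x (mod 7).
For each evaluation point α_i, compute m(α_i) mod 7:
  α_1 = 1: Horner steps 6 → 1, so m(1) = 1.
  α_2 = 4: Horner steps 6 → 5, so m(4) = 5.
  α_3 = 3: Horner steps 6 → 6, so m(3) = 6.
  α_4 = 2: Horner steps 6 → 0, so m(2) = 0.
  α_5 = 6: Horner steps 6 → 3, so m(6) = 3.
Codeword c = [1, 5, 6, 0, 3] ∈ F_7^5.


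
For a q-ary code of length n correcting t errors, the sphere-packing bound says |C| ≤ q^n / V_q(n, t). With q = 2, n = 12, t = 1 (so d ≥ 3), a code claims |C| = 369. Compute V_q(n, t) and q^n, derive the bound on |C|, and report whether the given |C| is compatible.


V_q(n, t) = 13, q^n = 4096, Hamming bound = 315, |C| = 369 > bound (violated).

Step 1: Compute V_q(n, t) = Σ_{j=0}^1 C(n, j) (q−1)^j.
  j = 0: C(12,0)·(1)^0 = 1·1 = 1.
  j = 1: C(12,1)·(1)^1 = 12·1 = 12.
  V_q(n, t) = 1 + 12 = 13.
Step 2: q^n = 2^12 = 4096.
Step 3: Hamming bound ⌊q^n / V_q(n,t)⌋ = ⌊4096/13⌋ = 315.
Step 4: Compare |C| = 369 to 315: violated.
The claimed |C| lies above the Hamming bound, so no 2-ary code of length 12 with d ≥ 3 can have 369 codewords.


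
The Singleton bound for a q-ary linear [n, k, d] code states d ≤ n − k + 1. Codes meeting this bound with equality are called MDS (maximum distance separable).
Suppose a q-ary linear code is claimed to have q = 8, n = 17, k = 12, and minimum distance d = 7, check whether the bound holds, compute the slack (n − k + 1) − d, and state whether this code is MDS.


Singleton RHS = n − k + 1 = 6, slack = -1, bound violated (no such code; not MDS).

Singleton bound: d ≤ n − k + 1.
Here n = 17, k = 12, so n − k + 1 = 6.
Given d = 7, check d ≤ 6: NO.
Slack = (n − k + 1) − d = -1.
The slack is negative: d = 7 exceeds n − k + 1 = 6 by 1, so the Singleton bound is violated and no linear [17, 12, 7]_8 code can exist. In particular it is not MDS (MDS requires d = n − k + 1 exactly).
Description: the claimed parameters are [17, 12, 7]_8; such a code would be impossible (violates the Singleton bound).


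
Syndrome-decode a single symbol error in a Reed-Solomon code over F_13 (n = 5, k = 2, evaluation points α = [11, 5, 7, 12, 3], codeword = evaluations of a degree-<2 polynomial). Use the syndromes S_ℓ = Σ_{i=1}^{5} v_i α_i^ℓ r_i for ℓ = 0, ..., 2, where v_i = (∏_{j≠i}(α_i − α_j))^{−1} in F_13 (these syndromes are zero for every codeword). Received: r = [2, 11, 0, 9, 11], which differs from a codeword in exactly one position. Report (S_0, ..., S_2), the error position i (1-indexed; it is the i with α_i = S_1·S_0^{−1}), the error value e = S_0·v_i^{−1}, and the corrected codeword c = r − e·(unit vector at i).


S = (12, 8, 1), error at position 2, error magnitude e = 12, c = [2, 12, 0, 9, 11].

Step 1: column multipliers v_i = (∏_{j≠i}(α_i − α_j))^{−1} mod 13.
  i = 1 (α = 11): (11−5)(11−7)(11−12)(11−3) = 6·4·(−1)·8 = −192 ≡ 3, so v_1 = 3^{−1} = 9 (mod 13).
  i = 2 (α = 5): (5−11)(5−7)(5−12)(5−3) = (−6)·(−2)·(−7)·2 = −168 ≡ 1, so v_2 = 1^{−1} = 1 (mod 13).
  i = 3 (α = 7): (7−11)(7−5)(7−12)(7−3) = (−4)·2·(−5)·4 = 160 ≡ 4, so v_3 = 4^{−1} = 10 (mod 13).
  i = 4 (α = 12): (12−11)(12−5)(12−7)(12−3) = 1·7·5·9 = 315 ≡ 3, so v_4 = 3^{−1} = 9 (mod 13).
  i = 5 (α = 3): (3−11)(3−5)(3−7)(3−12) = (−8)·(−2)·(−4)·(−9) = 576 ≡ 4, so v_5 = 4^{−1} = 10 (mod 13).
  v = [9, 1, 10, 9, 10].
Step 2: syndromes of r = [2, 11, 0, 9, 11] (all sums mod 13).
  S_0 = Σ v_i r_i = 9·2 + 1·11 + 10·0 + 9·9 + 10·11 = 220 ≡ 12.
  S_1 = Σ v_i α_i r_i = 9·11·2 + 1·5·11 + 10·7·0 + 9·12·9 + 10·3·11 = 1555 ≡ 8.
  α_i^2 mod 13 = [4, 12, 10, 1, 9].
  S_2 = Σ v_i α_i^2 r_i = 9·4·2 + 1·12·11 + 10·10·0 + 9·1·9 + 10·9·11 = 1275 ≡ 1.
  S = (12, 8, 1) ≠ 0, so r is not a codeword (an error is present).
Step 3: locate the error. For a single error e at position i, S_ℓ = v_i·e·α_i^ℓ, so α_err = S_1/S_0.
  S_0^{−1} = 12^{−1} = 12 (mod 13), so α_err = 8·12 = 96 ≡ 5 = α_2. Error position i = 2.
  Consistency check: S_2/S_1 = 1·5 = 5 ≡ 5 = α_err ✓ (single-error assumption holds).
Step 4: error magnitude e = S_0/v_2 = S_0·∏_{j≠2}(α_2 − α_j) = 12·1 = 12 ≡ 12 (mod 13).
Step 5: correct position 2: c_2 = r_2 − e = 11 − 12 ≡ 12 (mod 13). Hence c = [2, 12, 0, 9, 11].
  Check: interpolating c through the α_i gives m(x) = 3 + 7·x (degree < 2) with m(α_i) = c_i for every i, so c is indeed a codeword.


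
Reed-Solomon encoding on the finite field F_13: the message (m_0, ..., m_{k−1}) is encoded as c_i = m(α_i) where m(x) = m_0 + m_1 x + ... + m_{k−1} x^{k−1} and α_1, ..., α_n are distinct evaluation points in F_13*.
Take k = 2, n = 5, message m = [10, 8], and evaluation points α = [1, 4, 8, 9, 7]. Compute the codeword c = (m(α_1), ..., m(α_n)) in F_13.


c = [5, 3, 9, 4, 1]

Message polynomial: m(x) = 10 + 8·x (mod 13).
For each evaluation point α_i, compute m(α_i) mod 13:
  α_1 = 1: Horner steps 8 → 5, so m(1) = 5.
  α_2 = 4: Horner steps 8 → 3, so m(4) = 3.
  α_3 = 8: Horner steps 8 → 9, so m(8) = 9.
  α_4 = 9: Horner steps 8 → 4, so m(9) = 4.
  α_5 = 7: Horner steps 8 → 1, so m(7) = 1.
Codeword c = [5, 3, 9, 4, 1] ∈ F_13^5.


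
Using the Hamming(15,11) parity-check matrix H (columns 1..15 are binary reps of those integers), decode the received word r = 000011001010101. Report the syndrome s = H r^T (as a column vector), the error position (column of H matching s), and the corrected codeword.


s = (0, 0, 1, 1)^T, error position = 3, corrected codeword c = 001011001010101

Compute s = H r^T mod 2 one row at a time:
  s_1 = 0 + 1 + 0 + 1 + 0 + 1 + 0 + 1 = 4 ≡ 0 (mod 2).
  s_2 = 0 + 1 + 1 + 0 + 0 + 1 + 0 + 1 = 4 ≡ 0 (mod 2).
  s_3 = 0 + 0 + 1 + 0 + 0 + 1 + 0 + 1 = 3 ≡ 1 (mod 2).
  s_4 = 0 + 0 + 1 + 0 + 1 + 1 + 1 + 1 = 5 ≡ 1 (mod 2).
s = (0, 0, 1, 1)^T — this equals column 3 of H (binary 0011), so error is at position 3.
Correct: flip bit 3 of r = 000011001010101 to get c = 001011001010101.


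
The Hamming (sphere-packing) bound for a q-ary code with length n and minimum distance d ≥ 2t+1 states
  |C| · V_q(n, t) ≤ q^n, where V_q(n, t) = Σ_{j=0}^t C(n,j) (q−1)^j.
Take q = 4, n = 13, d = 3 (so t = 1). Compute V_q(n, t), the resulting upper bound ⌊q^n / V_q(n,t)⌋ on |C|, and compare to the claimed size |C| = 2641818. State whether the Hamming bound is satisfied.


V_q(n, t) = 40, q^n = 67108864, Hamming bound = 1677721, |C| = 2641818 > bound (violated).

Step 1: Compute V_q(n, t) = Σ_{j=0}^1 C(n, j) (q−1)^j.
  j = 0: C(13,0)·(3)^0 = 1·1 = 1.
  j = 1: C(13,1)·(3)^1 = 13·3 = 39.
  V_q(n, t) = 1 + 39 = 40.
Step 2: q^n = 4^13 = 67108864.
Step 3: Hamming bound ⌊q^n / V_q(n,t)⌋ = ⌊67108864/40⌋ = 1677721.
Step 4: Compare |C| = 2641818 to 1677721: violated.
The claimed |C| lies above the Hamming bound, so no 4-ary code of length 13 with d ≥ 3 can have 2641818 codewords.


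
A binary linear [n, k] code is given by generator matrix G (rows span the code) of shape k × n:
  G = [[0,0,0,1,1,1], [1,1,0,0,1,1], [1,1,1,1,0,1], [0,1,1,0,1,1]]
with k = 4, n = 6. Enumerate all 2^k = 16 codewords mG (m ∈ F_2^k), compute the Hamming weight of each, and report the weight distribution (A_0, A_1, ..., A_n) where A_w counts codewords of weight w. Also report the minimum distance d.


Weight distribution: A_0 = 1, A_2 = 4, A_3 = 6, A_4 = 3, A_5 = 2. Minimum distance d = 2.

Enumerate all 2^4 = 16 messages m ∈ F_2^4.
For each, compute codeword c = mG in F_2^6, then tally its weight.
  m = 0000 → c = 000000, weight = 0.
  m = 1000 → c = 000111, weight = 3.
  m = 0100 → c = 110011, weight = 4.
  m = 1100 → c = 110100, weight = 3.
  m = 0010 → c = 111101, weight = 5.
  m = 1010 → c = 111010, weight = 4.
  m = 0110 → c = 001110, weight = 3.
  m = 1110 → c = 001001, weight = 2.
  m = 0001 → c = 011011, weight = 4.
  m = 1001 → c = 011100, weight = 3.
  m = 0101 → c = 101000, weight = 2.
  m = 1101 → c = 101111, weight = 5.
  m = 0011 → c = 100110, weight = 3.
  m = 1011 → c = 100001, weight = 2.
  m = 0111 → c = 010101, weight = 3.
  m = 1111 → c = 010010, weight = 2.
Tally weights:
  weight 0: 1 codewords.
  weight 2: 4 codewords.
  weight 3: 6 codewords.
  weight 4: 3 codewords.
  weight 5: 2 codewords.
Minimum distance d = smallest w > 0 with A_w > 0 = 2.
Sanity: Σ A_w = 16 = 2^4 = 16 ✓.


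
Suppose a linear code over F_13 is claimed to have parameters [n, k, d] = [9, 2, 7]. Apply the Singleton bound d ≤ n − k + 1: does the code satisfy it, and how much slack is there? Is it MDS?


Singleton RHS = n − k + 1 = 8, slack = 1, bound satisfied, not MDS.

Singleton bound: d ≤ n − k + 1.
Here n = 9, k = 2, so n − k + 1 = 8.
Given d = 7, check d ≤ 8: YES.
Slack = (n − k + 1) − d = 1.
The code is NOT MDS (slack = 1 > 0).
Description: the claimed parameters are [9, 2, 7]_13; such a code would be non-MDS.


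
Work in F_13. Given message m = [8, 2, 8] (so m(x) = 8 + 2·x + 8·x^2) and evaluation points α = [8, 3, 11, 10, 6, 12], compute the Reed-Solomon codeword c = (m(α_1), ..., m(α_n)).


c = [3, 8, 10, 9, 9, 1]

Message polynomial: m(x) = 8 + 2·x + 8·x^2 (mod 13).
For each evaluation point α_i, compute m(α_i) mod 13:
  α_1 = 8: Horner steps 8 → 1 → 3, so m(8) = 3.
  α_2 = 3: Horner steps 8 → 0 → 8, so m(3) = 8.
  α_3 = 11: Horner steps 8 → 12 → 10, so m(11) = 10.
  α_4 = 10: Horner steps 8 → 4 → 9, so m(10) = 9.
  α_5 = 6: Horner steps 8 → 11 → 9, so m(6) = 9.
  α_6 = 12: Horner steps 8 → 7 → 1, so m(12) = 1.
Codeword c = [3, 8, 10, 9, 9, 1] ∈ F_13^6.


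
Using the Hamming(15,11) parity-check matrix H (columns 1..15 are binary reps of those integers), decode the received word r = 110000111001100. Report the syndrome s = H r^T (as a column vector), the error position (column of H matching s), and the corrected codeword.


s = (0, 1, 0, 0)^T, error position = 4, corrected codeword c = 110100111001100

Compute s = H r^T mod 2 one row at a time:
  s_1 = 1 + 1 + 0 + 0 + 1 + 1 + 0 + 0 = 4 ≡ 0 (mod 2).
  s_2 = 0 + 0 + 0 + 1 + 1 + 1 + 0 + 0 = 3 ≡ 1 (mod 2).
  s_3 = 1 + 0 + 0 + 1 + 0 + 0 + 0 + 0 = 2 ≡ 0 (mod 2).
  s_4 = 1 + 0 + 0 + 1 + 1 + 0 + 1 + 0 = 4 ≡ 0 (mod 2).
s = (0, 1, 0, 0)^T — this equals column 4 of H (binary 0100), so error is at position 4.
Correct: flip bit 4 of r = 110000111001100 to get c = 110100111001100.


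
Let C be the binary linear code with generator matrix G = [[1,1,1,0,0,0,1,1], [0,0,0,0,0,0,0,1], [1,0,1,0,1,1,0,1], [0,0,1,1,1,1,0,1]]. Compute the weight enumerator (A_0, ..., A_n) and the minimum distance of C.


Weight distribution: A_0 = 1, A_1 = 1, A_2 = 1, A_3 = 1, A_4 = 5, A_5 = 5, A_6 = 1, A_7 = 1. Minimum distance d = 1.

Enumerate all 2^4 = 16 messages m ∈ F_2^4.
For each, compute codeword c = mG in F_2^8, then tally its weight.
  m = 0000 → c = 00000000, weight = 0.
  m = 1000 → c = 11100011, weight = 5.
  m = 0100 → c = 00000001, weight = 1.
  m = 1100 → c = 11100010, weight = 4.
  m = 0010 → c = 10101101, weight = 5.
  m = 1010 → c = 01001110, weight = 4.
  m = 0110 → c = 10101100, weight = 4.
  m = 1110 → c = 01001111, weight = 5.
  m = 0001 → c = 00111101, weight = 5.
  m = 1001 → c = 11011110, weight = 6.
  m = 0101 → c = 00111100, weight = 4.
  m = 1101 → c = 11011111, weight = 7.
  m = 0011 → c = 10010000, weight = 2.
  m = 1011 → c = 01110011, weight = 5.
  m = 0111 → c = 10010001, weight = 3.
  m = 1111 → c = 01110010, weight = 4.
Tally weights:
  weight 0: 1 codewords.
  weight 1: 1 codewords.
  weight 2: 1 codewords.
  weight 3: 1 codewords.
  weight 4: 5 codewords.
  weight 5: 5 codewords.
  weight 6: 1 codewords.
  weight 7: 1 codewords.
Minimum distance d = smallest w > 0 with A_w > 0 = 1.
Sanity: Σ A_w = 16 = 2^4 = 16 ✓.


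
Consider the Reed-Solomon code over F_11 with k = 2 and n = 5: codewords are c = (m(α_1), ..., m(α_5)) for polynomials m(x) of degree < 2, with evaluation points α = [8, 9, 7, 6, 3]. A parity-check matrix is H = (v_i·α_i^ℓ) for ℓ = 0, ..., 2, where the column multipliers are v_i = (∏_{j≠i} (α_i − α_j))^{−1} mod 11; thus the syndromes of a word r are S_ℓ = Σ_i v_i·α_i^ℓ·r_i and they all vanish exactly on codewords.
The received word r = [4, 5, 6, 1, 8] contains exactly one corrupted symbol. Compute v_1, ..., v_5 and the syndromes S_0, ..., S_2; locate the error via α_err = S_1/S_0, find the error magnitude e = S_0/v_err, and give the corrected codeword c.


S = (4, 10, 3), error at position 1, error magnitude e = 4, c = [0, 5, 6, 1, 8].

Step 1: column multipliers v_i = (∏_{j≠i}(α_i − α_j))^{−1} mod 11.
  i = 1 (α = 8): (8−9)(8−7)(8−6)(8−3) = (−1)·1·2·5 = −10 ≡ 1, so v_1 = 1^{−1} = 1 (mod 11).
  i = 2 (α = 9): (9−8)(9−7)(9−6)(9−3) = 1·2·3·6 = 36 ≡ 3, so v_2 = 3^{−1} = 4 (mod 11).
  i = 3 (α = 7): (7−8)(7−9)(7−6)(7−3) = (−1)·(−2)·1·4 = 8 ≡ 8, so v_3 = 8^{−1} = 7 (mod 11).
  i = 4 (α = 6): (6−8)(6−9)(6−7)(6−3) = (−2)·(−3)·(−1)·3 = −18 ≡ 4, so v_4 = 4^{−1} = 3 (mod 11).
  i = 5 (α = 3): (3−8)(3−9)(3−7)(3−6) = (−5)·(−6)·(−4)·(−3) = 360 ≡ 8, so v_5 = 8^{−1} = 7 (mod 11).
  v = [1, 4, 7, 3, 7].
Step 2: syndromes of r = [4, 5, 6, 1, 8] (all sums mod 11).
  S_0 = Σ v_i r_i = 1·4 + 4·5 + 7·6 + 3·1 + 7·8 = 125 ≡ 4.
  S_1 = Σ v_i α_i r_i = 1·8·4 + 4·9·5 + 7·7·6 + 3·6·1 + 7·3·8 = 692 ≡ 10.
  α_i^2 mod 11 = [9, 4, 5, 3, 9].
  S_2 = Σ v_i α_i^2 r_i = 1·9·4 + 4·4·5 + 7·5·6 + 3·3·1 + 7·9·8 = 839 ≡ 3.
  S = (4, 10, 3) ≠ 0, so r is not a codeword (an error is present).
Step 3: locate the error. For a single error e at position i, S_ℓ = v_i·e·α_i^ℓ, so α_err = S_1/S_0.
  S_0^{−1} = 4^{−1} = 3 (mod 11), so α_err = 10·3 = 30 ≡ 8 = α_1. Error position i = 1.
  Consistency check: S_2/S_1 = 3·10 = 30 ≡ 8 = α_err ✓ (single-error assumption holds).
Step 4: error magnitude e = S_0/v_1 = S_0·∏_{j≠1}(α_1 − α_j) = 4·1 = 4 ≡ 4 (mod 11).
Step 5: correct position 1: c_1 = r_1 − e = 4 − 4 ≡ 0 (mod 11). Hence c = [0, 5, 6, 1, 8].
  Check: interpolating c through the α_i gives m(x) = 4 + 5·x (degree < 2) with m(α_i) = c_i for every i, so c is indeed a codeword.


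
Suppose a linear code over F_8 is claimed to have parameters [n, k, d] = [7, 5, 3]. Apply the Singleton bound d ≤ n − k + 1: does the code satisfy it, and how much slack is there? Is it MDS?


Singleton RHS = n − k + 1 = 3, slack = 0, bound satisfied, MDS.

Singleton bound: d ≤ n − k + 1.
Here n = 7, k = 5, so n − k + 1 = 3.
Given d = 3, check d ≤ 3: YES.
Slack = (n − k + 1) − d = 0.
The code is MDS (slack = 0).
Description: the claimed parameters are [7, 5, 3]_8; such a code would be MDS (meets Singleton bound).


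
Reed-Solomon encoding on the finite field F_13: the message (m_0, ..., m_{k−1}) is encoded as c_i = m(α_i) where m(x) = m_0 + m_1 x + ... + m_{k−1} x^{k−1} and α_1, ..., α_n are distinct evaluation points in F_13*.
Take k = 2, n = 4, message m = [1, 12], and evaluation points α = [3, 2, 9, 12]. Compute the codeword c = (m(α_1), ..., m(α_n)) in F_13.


c = [11, 12, 5, 2]

Message polynomial: m(x) = 1 + 12·x (mod 13).
For each evaluation point α_i, compute m(α_i) mod 13:
  α_1 = 3: Horner steps 12 → 11, so m(3) = 11.
  α_2 = 2: Horner steps 12 → 12, so m(2) = 12.
  α_3 = 9: Horner steps 12 → 5, so m(9) = 5.
  α_4 = 12: Horner steps 12 → 2, so m(12) = 2.
Codeword c = [11, 12, 5, 2] ∈ F_13^4.


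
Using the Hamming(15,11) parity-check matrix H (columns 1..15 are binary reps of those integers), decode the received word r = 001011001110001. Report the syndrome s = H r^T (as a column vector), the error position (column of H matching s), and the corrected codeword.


s = (0, 1, 1, 1)^T, error position = 7, corrected codeword c = 001011101110001

Compute s = H r^T mod 2 one row at a time:
  s_1 = 0 + 1 + 1 + 1 + 0 + 0 + 0 + 1 = 4 ≡ 0 (mod 2).
  s_2 = 0 + 1 + 1 + 0 + 0 + 0 + 0 + 1 = 3 ≡ 1 (mod 2).
  s_3 = 0 + 1 + 1 + 0 + 1 + 1 + 0 + 1 = 5 ≡ 1 (mod 2).
  s_4 = 0 + 1 + 1 + 0 + 1 + 1 + 0 + 1 = 5 ≡ 1 (mod 2).
s = (0, 1, 1, 1)^T — this equals column 7 of H (binary 0111), so error is at position 7.
Correct: flip bit 7 of r = 001011001110001 to get c = 001011101110001.


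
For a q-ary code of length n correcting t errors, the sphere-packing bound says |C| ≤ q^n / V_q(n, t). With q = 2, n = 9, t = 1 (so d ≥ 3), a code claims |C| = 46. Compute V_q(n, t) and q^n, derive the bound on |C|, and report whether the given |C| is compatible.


V_q(n, t) = 10, q^n = 512, Hamming bound = 51, |C| = 46 ≤ bound (satisfied).

Step 1: Compute V_q(n, t) = Σ_{j=0}^1 C(n, j) (q−1)^j.
  j = 0: C(9,0)·(1)^0 = 1·1 = 1.
  j = 1: C(9,1)·(1)^1 = 9·1 = 9.
  V_q(n, t) = 1 + 9 = 10.
Step 2: q^n = 2^9 = 512.
Step 3: Hamming bound ⌊q^n / V_q(n,t)⌋ = ⌊512/10⌋ = 51.
Step 4: Compare |C| = 46 to 51: satisfied.
The claimed |C| lies below the Hamming bound.
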